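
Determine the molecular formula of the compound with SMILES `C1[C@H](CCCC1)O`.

Heavy atoms from the SMILES: 6 C, 1 O.
Implicit hydrogens by atom environment:
  5 × C: 2 H each → 10
  1 × C: 1 H
  1 × O: 1 H
  Total hydrogens = 12.
Molecular formula: C6H12O

C6H12O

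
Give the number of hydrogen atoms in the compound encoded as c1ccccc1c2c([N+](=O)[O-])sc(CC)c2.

11

Hydrogens are implicit in SMILES; fill each atom to its normal valence:
  6 × C (aromatic): 1 H each → 6
  4 × C (aromatic): no H
  1 × C: 3 H
  1 × C: 2 H
  1 × N (charge +1): no H
  1 × O: no H
  1 × O (charge -1): no H
  1 × S (aromatic): no H
  Total hydrogens = 11.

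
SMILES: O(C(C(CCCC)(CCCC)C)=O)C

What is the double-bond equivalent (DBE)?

Molecular formula from the SMILES: C12H24O2.
DoU = (2C + 2 + N − H − X)/2 = (2·12 + 2 + 0 − 24 − 0)/2 = 2/2 = 1.
(Structurally: 0 ring(s) + 1 π bond(s) = 1.)

1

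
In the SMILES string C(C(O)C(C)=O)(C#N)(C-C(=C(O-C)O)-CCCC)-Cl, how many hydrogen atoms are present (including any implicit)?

20

Hydrogens are implicit in SMILES; fill each atom to its normal valence:
  5 × C: no H
  4 × C: 2 H each → 8
  3 × C: 3 H each → 9
  2 × O: 1 H each → 2
  2 × O: no H
  1 × C: 1 H
  1 × Cl: no H
  1 × N: no H
  Total hydrogens = 20.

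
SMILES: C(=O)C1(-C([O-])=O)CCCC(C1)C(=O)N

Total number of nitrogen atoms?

The symbol for nitrogen appears 1 time in the SMILES.

1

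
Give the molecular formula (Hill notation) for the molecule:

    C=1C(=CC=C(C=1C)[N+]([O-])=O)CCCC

C11H15NO2

Heavy atoms from the SMILES: 11 C, 1 N, 2 O.
Implicit hydrogens by atom environment:
  3 × C: 2 H each → 6
  3 × C (aromatic): 1 H each → 3
  3 × C (aromatic): no H
  2 × C: 3 H each → 6
  1 × N (charge +1): no H
  1 × O: no H
  1 × O (charge -1): no H
  Total hydrogens = 15.
Molecular formula: C11H15NO2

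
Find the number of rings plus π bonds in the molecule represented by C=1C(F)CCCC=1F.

Molecular formula from the SMILES: C6H8F2.
DoU = (2C + 2 + N − H − X)/2 = (2·6 + 2 + 0 − 8 − 2)/2 = 4/2 = 2.
(Structurally: 1 ring(s) + 1 π bond(s) = 2.)

2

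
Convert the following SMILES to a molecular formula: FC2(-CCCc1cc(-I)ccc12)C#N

Heavy atoms from the SMILES: 11 C, 1 F, 1 I, 1 N.
Implicit hydrogens by atom environment:
  3 × C: 2 H each → 6
  3 × C (aromatic): 1 H each → 3
  3 × C (aromatic): no H
  2 × C: no H
  1 × F: no H
  1 × I: no H
  1 × N: no H
  Total hydrogens = 9.
Molecular formula: C11H9FIN

C11H9FIN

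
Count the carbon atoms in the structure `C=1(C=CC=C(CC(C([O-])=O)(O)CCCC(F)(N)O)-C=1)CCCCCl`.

17

The symbol for carbon appears 17 times in the SMILES. (Cl is a single chlorine, not C + l.)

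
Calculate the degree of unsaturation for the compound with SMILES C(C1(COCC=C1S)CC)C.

Molecular formula from the SMILES: C9H16OS.
DoU = (2C + 2 + N − H − X)/2 = (2·9 + 2 + 0 − 16 − 0)/2 = 4/2 = 2.
(Structurally: 1 ring(s) + 1 π bond(s) = 2.)

2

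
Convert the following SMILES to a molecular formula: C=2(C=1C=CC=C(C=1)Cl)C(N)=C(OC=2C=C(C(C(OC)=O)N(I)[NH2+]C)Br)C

C17H19BrClIN3O3+

Heavy atoms from the SMILES: 1 Br, 17 C, 1 Cl, 1 I, 3 N, 3 O.
Implicit hydrogens by atom environment:
  6 × C (aromatic): no H
  4 × C (aromatic): 1 H each → 4
  3 × C: 3 H each → 9
  2 × C: 1 H each → 2
  2 × C: no H
  2 × O: no H
  1 × Br: no H
  1 × Cl: no H
  1 × I: no H
  1 × N (charge +1): 2 H
  1 × N: 2 H
  1 × N: no H
  1 × O (aromatic): no H
  Total hydrogens = 19.
Net charge +1.
Molecular formula: C17H19BrClIN3O3+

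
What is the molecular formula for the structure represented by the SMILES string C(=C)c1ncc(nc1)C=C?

Heavy atoms from the SMILES: 8 C, 2 N.
Implicit hydrogens by atom environment:
  2 × C: 2 H each → 4
  2 × C (aromatic): 1 H each → 2
  2 × C: 1 H each → 2
  2 × C (aromatic): no H
  2 × N (aromatic): no H
  Total hydrogens = 8.
Molecular formula: C8H8N2

C8H8N2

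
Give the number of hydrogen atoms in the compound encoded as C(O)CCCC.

Hydrogens are implicit in SMILES; fill each atom to its normal valence:
  4 × C: 2 H each → 8
  1 × C: 3 H
  1 × O: 1 H
  Total hydrogens = 12.

12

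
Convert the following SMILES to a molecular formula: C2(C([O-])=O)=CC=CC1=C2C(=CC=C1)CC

C13H11O2-

Heavy atoms from the SMILES: 13 C, 2 O.
Implicit hydrogens by atom environment:
  6 × C (aromatic): 1 H each → 6
  4 × C (aromatic): no H
  1 × C: 3 H
  1 × C: 2 H
  1 × C: no H
  1 × O: no H
  1 × O (charge -1): no H
  Total hydrogens = 11.
Net charge -1.
Molecular formula: C13H11O2-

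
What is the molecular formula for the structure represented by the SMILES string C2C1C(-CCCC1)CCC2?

Heavy atoms from the SMILES: 10 C.
Implicit hydrogens by atom environment:
  8 × C: 2 H each → 16
  2 × C: 1 H each → 2
  Total hydrogens = 18.
Molecular formula: C10H18

C10H18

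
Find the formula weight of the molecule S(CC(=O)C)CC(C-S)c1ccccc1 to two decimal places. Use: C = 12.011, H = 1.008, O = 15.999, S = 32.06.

Molecular formula: C12H16OS2.
M = 12×12.011 + 16×1.008 + 1×15.999 + 2×32.06 = 240.38 g/mol.

240.38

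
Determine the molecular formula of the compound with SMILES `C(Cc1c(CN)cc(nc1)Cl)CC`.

C10H15ClN2

Heavy atoms from the SMILES: 10 C, 1 Cl, 2 N.
Implicit hydrogens by atom environment:
  4 × C: 2 H each → 8
  3 × C (aromatic): no H
  2 × C (aromatic): 1 H each → 2
  1 × C: 3 H
  1 × Cl: no H
  1 × N: 2 H
  1 × N (aromatic): no H
  Total hydrogens = 15.
Molecular formula: C10H15ClN2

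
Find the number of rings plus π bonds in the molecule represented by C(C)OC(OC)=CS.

1

Molecular formula from the SMILES: C5H10O2S.
DoU = (2C + 2 + N − H − X)/2 = (2·5 + 2 + 0 − 10 − 0)/2 = 2/2 = 1.
(Structurally: 0 ring(s) + 1 π bond(s) = 1.)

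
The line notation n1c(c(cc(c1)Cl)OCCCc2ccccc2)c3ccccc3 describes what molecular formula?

C20H18ClNO

Heavy atoms from the SMILES: 20 C, 1 Cl, 1 N, 1 O.
Implicit hydrogens by atom environment:
  12 × C (aromatic): 1 H each → 12
  5 × C (aromatic): no H
  3 × C: 2 H each → 6
  1 × Cl: no H
  1 × N (aromatic): no H
  1 × O: no H
  Total hydrogens = 18.
Molecular formula: C20H18ClNO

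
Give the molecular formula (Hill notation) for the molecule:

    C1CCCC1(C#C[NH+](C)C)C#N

C10H15N2+

Heavy atoms from the SMILES: 10 C, 2 N.
Implicit hydrogens by atom environment:
  4 × C: 2 H each → 8
  4 × C: no H
  2 × C: 3 H each → 6
  1 × N (charge +1): 1 H
  1 × N: no H
  Total hydrogens = 15.
Net charge +1.
Molecular formula: C10H15N2+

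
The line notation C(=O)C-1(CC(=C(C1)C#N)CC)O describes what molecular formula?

Heavy atoms from the SMILES: 9 C, 1 N, 2 O.
Implicit hydrogens by atom environment:
  4 × C: no H
  3 × C: 2 H each → 6
  1 × C: 3 H
  1 × C: 1 H
  1 × N: no H
  1 × O: 1 H
  1 × O: no H
  Total hydrogens = 11.
Molecular formula: C9H11NO2

C9H11NO2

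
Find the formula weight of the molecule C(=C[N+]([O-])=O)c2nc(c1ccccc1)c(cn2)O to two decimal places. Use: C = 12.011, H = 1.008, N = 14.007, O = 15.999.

Molecular formula: C12H9N3O3.
M = 12×12.011 + 9×1.008 + 3×14.007 + 3×15.999 = 243.22 g/mol.

243.22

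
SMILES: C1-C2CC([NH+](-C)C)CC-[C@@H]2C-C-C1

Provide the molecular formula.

Heavy atoms from the SMILES: 12 C, 1 N.
Implicit hydrogens by atom environment:
  7 × C: 2 H each → 14
  3 × C: 1 H each → 3
  2 × C: 3 H each → 6
  1 × N (charge +1): 1 H
  Total hydrogens = 24.
Net charge +1.
Molecular formula: C12H24N+

C12H24N+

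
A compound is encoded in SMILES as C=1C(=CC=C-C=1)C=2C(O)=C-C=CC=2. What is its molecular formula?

Heavy atoms from the SMILES: 12 C, 1 O.
Implicit hydrogens by atom environment:
  9 × C (aromatic): 1 H each → 9
  3 × C (aromatic): no H
  1 × O: 1 H
  Total hydrogens = 10.
Molecular formula: C12H10O

C12H10O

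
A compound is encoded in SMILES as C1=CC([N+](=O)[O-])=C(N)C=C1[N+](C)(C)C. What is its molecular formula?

Heavy atoms from the SMILES: 9 C, 3 N, 2 O.
Implicit hydrogens by atom environment:
  3 × C: 3 H each → 9
  3 × C (aromatic): 1 H each → 3
  3 × C (aromatic): no H
  2 × N (charge +1): no H
  1 × N: 2 H
  1 × O: no H
  1 × O (charge -1): no H
  Total hydrogens = 14.
Net charge +1.
Molecular formula: C9H14N3O2+

C9H14N3O2+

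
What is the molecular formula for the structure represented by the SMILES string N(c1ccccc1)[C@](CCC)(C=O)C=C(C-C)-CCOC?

C18H27NO2

Heavy atoms from the SMILES: 18 C, 1 N, 2 O.
Implicit hydrogens by atom environment:
  5 × C: 2 H each → 10
  5 × C (aromatic): 1 H each → 5
  3 × C: 3 H each → 9
  2 × C: 1 H each → 2
  2 × C: no H
  2 × O: no H
  1 × C (aromatic): no H
  1 × N: 1 H
  Total hydrogens = 27.
Molecular formula: C18H27NO2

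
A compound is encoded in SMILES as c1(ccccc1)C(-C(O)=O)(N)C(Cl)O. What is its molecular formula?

Heavy atoms from the SMILES: 9 C, 1 Cl, 1 N, 3 O.
Implicit hydrogens by atom environment:
  5 × C (aromatic): 1 H each → 5
  2 × C: no H
  2 × O: 1 H each → 2
  1 × C: 1 H
  1 × C (aromatic): no H
  1 × Cl: no H
  1 × N: 2 H
  1 × O: no H
  Total hydrogens = 10.
Molecular formula: C9H10ClNO3

C9H10ClNO3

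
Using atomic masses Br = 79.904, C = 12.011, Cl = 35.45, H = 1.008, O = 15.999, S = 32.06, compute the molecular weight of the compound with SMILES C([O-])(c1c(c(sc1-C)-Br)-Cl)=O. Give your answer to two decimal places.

Molecular formula: C6H3BrClO2S-.
M = 1×79.904 + 6×12.011 + 1×35.45 + 3×1.008 + 2×15.999 + 1×32.06 = 254.50 g/mol.

254.50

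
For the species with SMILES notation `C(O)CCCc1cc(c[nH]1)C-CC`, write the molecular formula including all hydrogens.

C11H19NO

Heavy atoms from the SMILES: 11 C, 1 N, 1 O.
Implicit hydrogens by atom environment:
  6 × C: 2 H each → 12
  2 × C (aromatic): 1 H each → 2
  2 × C (aromatic): no H
  1 × C: 3 H
  1 × N (aromatic): 1 H
  1 × O: 1 H
  Total hydrogens = 19.
Molecular formula: C11H19NO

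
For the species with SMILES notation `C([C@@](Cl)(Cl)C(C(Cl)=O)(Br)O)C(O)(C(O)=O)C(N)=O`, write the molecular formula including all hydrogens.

Heavy atoms from the SMILES: 1 Br, 7 C, 3 Cl, 1 N, 6 O.
Implicit hydrogens by atom environment:
  6 × C: no H
  3 × Cl: no H
  3 × O: 1 H each → 3
  3 × O: no H
  1 × Br: no H
  1 × C: 2 H
  1 × N: 2 H
  Total hydrogens = 7.
Molecular formula: C7H7BrCl3NO6

C7H7BrCl3NO6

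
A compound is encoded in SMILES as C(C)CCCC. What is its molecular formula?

Heavy atoms from the SMILES: 6 C.
Implicit hydrogens by atom environment:
  4 × C: 2 H each → 8
  2 × C: 3 H each → 6
  Total hydrogens = 14.
Molecular formula: C6H14

C6H14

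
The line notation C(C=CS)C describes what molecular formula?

Heavy atoms from the SMILES: 4 C, 1 S.
Implicit hydrogens by atom environment:
  2 × C: 1 H each → 2
  1 × C: 3 H
  1 × C: 2 H
  1 × S: 1 H
  Total hydrogens = 8.
Molecular formula: C4H8S

C4H8S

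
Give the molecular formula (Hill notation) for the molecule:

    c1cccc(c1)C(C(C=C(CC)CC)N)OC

Heavy atoms from the SMILES: 15 C, 1 N, 1 O.
Implicit hydrogens by atom environment:
  5 × C (aromatic): 1 H each → 5
  3 × C: 3 H each → 9
  3 × C: 1 H each → 3
  2 × C: 2 H each → 4
  1 × C: no H
  1 × C (aromatic): no H
  1 × N: 2 H
  1 × O: no H
  Total hydrogens = 23.
Molecular formula: C15H23NO

C15H23NO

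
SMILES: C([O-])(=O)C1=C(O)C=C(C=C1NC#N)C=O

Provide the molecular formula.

C9H5N2O4-

Heavy atoms from the SMILES: 9 C, 2 N, 4 O.
Implicit hydrogens by atom environment:
  4 × C (aromatic): no H
  2 × C (aromatic): 1 H each → 2
  2 × C: no H
  2 × O: no H
  1 × C: 1 H
  1 × N: 1 H
  1 × N: no H
  1 × O: 1 H
  1 × O (charge -1): no H
  Total hydrogens = 5.
Net charge -1.
Molecular formula: C9H5N2O4-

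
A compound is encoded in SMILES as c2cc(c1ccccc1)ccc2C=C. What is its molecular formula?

C14H12

Heavy atoms from the SMILES: 14 C.
Implicit hydrogens by atom environment:
  9 × C (aromatic): 1 H each → 9
  3 × C (aromatic): no H
  1 × C: 2 H
  1 × C: 1 H
  Total hydrogens = 12.
Molecular formula: C14H12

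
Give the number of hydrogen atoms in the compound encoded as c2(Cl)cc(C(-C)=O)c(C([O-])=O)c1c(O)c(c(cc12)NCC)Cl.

12

Hydrogens are implicit in SMILES; fill each atom to its normal valence:
  8 × C (aromatic): no H
  2 × C: 3 H each → 6
  2 × C (aromatic): 1 H each → 2
  2 × C: no H
  2 × Cl: no H
  2 × O: no H
  1 × C: 2 H
  1 × N: 1 H
  1 × O: 1 H
  1 × O (charge -1): no H
  Total hydrogens = 12.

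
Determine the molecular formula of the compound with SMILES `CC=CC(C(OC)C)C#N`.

C8H13NO

Heavy atoms from the SMILES: 8 C, 1 N, 1 O.
Implicit hydrogens by atom environment:
  4 × C: 1 H each → 4
  3 × C: 3 H each → 9
  1 × C: no H
  1 × N: no H
  1 × O: no H
  Total hydrogens = 13.
Molecular formula: C8H13NO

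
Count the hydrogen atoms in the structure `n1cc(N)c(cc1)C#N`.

Hydrogens are implicit in SMILES; fill each atom to its normal valence:
  3 × C (aromatic): 1 H each → 3
  2 × C (aromatic): no H
  1 × C: no H
  1 × N: 2 H
  1 × N (aromatic): no H
  1 × N: no H
  Total hydrogens = 5.

5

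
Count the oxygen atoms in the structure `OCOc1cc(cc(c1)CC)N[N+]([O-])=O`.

The symbol for oxygen appears 4 times in the SMILES.

4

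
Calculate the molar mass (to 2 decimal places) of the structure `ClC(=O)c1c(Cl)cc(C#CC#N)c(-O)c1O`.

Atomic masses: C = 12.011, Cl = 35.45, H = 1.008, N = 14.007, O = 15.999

256.04

Molecular formula: C10H3Cl2NO3.
M = 10×12.011 + 2×35.45 + 3×1.008 + 1×14.007 + 3×15.999 = 256.04 g/mol.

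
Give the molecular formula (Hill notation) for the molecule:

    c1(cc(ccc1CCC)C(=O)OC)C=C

Heavy atoms from the SMILES: 13 C, 2 O.
Implicit hydrogens by atom environment:
  3 × C: 2 H each → 6
  3 × C (aromatic): 1 H each → 3
  3 × C (aromatic): no H
  2 × C: 3 H each → 6
  2 × O: no H
  1 × C: 1 H
  1 × C: no H
  Total hydrogens = 16.
Molecular formula: C13H16O2

C13H16O2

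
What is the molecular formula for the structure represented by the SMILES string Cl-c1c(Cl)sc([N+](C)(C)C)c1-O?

C7H10Cl2NOS+

Heavy atoms from the SMILES: 7 C, 2 Cl, 1 N, 1 O, 1 S.
Implicit hydrogens by atom environment:
  4 × C (aromatic): no H
  3 × C: 3 H each → 9
  2 × Cl: no H
  1 × N (charge +1): no H
  1 × O: 1 H
  1 × S (aromatic): no H
  Total hydrogens = 10.
Net charge +1.
Molecular formula: C7H10Cl2NOS+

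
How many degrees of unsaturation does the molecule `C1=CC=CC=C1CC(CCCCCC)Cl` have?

4

Molecular formula from the SMILES: C14H21Cl.
DoU = (2C + 2 + N − H − X)/2 = (2·14 + 2 + 0 − 21 − 1)/2 = 8/2 = 4.
(Structurally: 1 ring(s) + 3 π bond(s) = 4.)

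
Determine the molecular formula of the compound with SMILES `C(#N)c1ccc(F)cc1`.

C7H4FN

Heavy atoms from the SMILES: 7 C, 1 F, 1 N.
Implicit hydrogens by atom environment:
  4 × C (aromatic): 1 H each → 4
  2 × C (aromatic): no H
  1 × C: no H
  1 × F: no H
  1 × N: no H
  Total hydrogens = 4.
Molecular formula: C7H4FN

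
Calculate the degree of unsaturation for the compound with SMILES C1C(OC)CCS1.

Molecular formula from the SMILES: C5H10OS.
DoU = (2C + 2 + N − H − X)/2 = (2·5 + 2 + 0 − 10 − 0)/2 = 2/2 = 1.
(Structurally: 1 ring(s) + 0 π bond(s) = 1.)

1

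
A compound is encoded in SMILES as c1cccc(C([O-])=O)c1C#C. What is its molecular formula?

C9H5O2-

Heavy atoms from the SMILES: 9 C, 2 O.
Implicit hydrogens by atom environment:
  4 × C (aromatic): 1 H each → 4
  2 × C (aromatic): no H
  2 × C: no H
  1 × C: 1 H
  1 × O: no H
  1 × O (charge -1): no H
  Total hydrogens = 5.
Net charge -1.
Molecular formula: C9H5O2-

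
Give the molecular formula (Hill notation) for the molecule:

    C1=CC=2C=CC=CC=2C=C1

C10H8

Heavy atoms from the SMILES: 10 C.
Implicit hydrogens by atom environment:
  8 × C (aromatic): 1 H each → 8
  2 × C (aromatic): no H
  Total hydrogens = 8.
Molecular formula: C10H8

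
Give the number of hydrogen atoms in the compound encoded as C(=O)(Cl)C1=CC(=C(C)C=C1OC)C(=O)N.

Hydrogens are implicit in SMILES; fill each atom to its normal valence:
  4 × C (aromatic): no H
  3 × O: no H
  2 × C: 3 H each → 6
  2 × C (aromatic): 1 H each → 2
  2 × C: no H
  1 × Cl: no H
  1 × N: 2 H
  Total hydrogens = 10.

10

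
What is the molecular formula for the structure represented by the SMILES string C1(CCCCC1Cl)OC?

Heavy atoms from the SMILES: 7 C, 1 Cl, 1 O.
Implicit hydrogens by atom environment:
  4 × C: 2 H each → 8
  2 × C: 1 H each → 2
  1 × C: 3 H
  1 × Cl: no H
  1 × O: no H
  Total hydrogens = 13.
Molecular formula: C7H13ClO

C7H13ClO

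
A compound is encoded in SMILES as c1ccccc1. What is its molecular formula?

C6H6

Heavy atoms from the SMILES: 6 C.
Implicit hydrogens by atom environment:
  6 × C (aromatic): 1 H each → 6
  Total hydrogens = 6.
Molecular formula: C6H6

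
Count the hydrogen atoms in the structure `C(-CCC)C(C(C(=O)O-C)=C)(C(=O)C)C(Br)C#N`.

18

Hydrogens are implicit in SMILES; fill each atom to its normal valence:
  5 × C: no H
  4 × C: 2 H each → 8
  3 × C: 3 H each → 9
  3 × O: no H
  1 × Br: no H
  1 × C: 1 H
  1 × N: no H
  Total hydrogens = 18.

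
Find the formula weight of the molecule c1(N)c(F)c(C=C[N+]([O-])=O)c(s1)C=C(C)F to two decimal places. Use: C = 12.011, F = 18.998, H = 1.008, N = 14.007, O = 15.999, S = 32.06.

Molecular formula: C9H8F2N2O2S.
M = 9×12.011 + 2×18.998 + 8×1.008 + 2×14.007 + 2×15.999 + 1×32.06 = 246.23 g/mol.

246.23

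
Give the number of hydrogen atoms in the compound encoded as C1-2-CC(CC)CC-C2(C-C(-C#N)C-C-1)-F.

Hydrogens are implicit in SMILES; fill each atom to its normal valence:
  7 × C: 2 H each → 14
  3 × C: 1 H each → 3
  2 × C: no H
  1 × C: 3 H
  1 × F: no H
  1 × N: no H
  Total hydrogens = 20.

20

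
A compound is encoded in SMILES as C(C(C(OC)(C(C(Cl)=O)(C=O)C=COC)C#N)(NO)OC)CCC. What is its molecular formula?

Heavy atoms from the SMILES: 15 C, 1 Cl, 2 N, 6 O.
Implicit hydrogens by atom environment:
  5 × C: no H
  5 × O: no H
  4 × C: 3 H each → 12
  3 × C: 2 H each → 6
  3 × C: 1 H each → 3
  1 × Cl: no H
  1 × N: 1 H
  1 × N: no H
  1 × O: 1 H
  Total hydrogens = 23.
Molecular formula: C15H23ClN2O6

C15H23ClN2O6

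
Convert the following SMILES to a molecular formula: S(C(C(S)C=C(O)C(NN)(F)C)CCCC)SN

Heavy atoms from the SMILES: 10 C, 1 F, 3 N, 1 O, 3 S.
Implicit hydrogens by atom environment:
  3 × C: 2 H each → 6
  3 × C: 1 H each → 3
  2 × C: 3 H each → 6
  2 × C: no H
  2 × N: 2 H each → 4
  2 × S: no H
  1 × F: no H
  1 × N: 1 H
  1 × O: 1 H
  1 × S: 1 H
  Total hydrogens = 22.
Molecular formula: C10H22FN3OS3

C10H22FN3OS3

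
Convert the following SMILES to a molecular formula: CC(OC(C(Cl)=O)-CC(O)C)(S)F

C7H12ClFO3S

Heavy atoms from the SMILES: 7 C, 1 Cl, 1 F, 3 O, 1 S.
Implicit hydrogens by atom environment:
  2 × C: 3 H each → 6
  2 × C: 1 H each → 2
  2 × C: no H
  2 × O: no H
  1 × C: 2 H
  1 × Cl: no H
  1 × F: no H
  1 × O: 1 H
  1 × S: 1 H
  Total hydrogens = 12.
Molecular formula: C7H12ClFO3S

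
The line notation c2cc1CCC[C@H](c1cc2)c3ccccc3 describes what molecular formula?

C16H16

Heavy atoms from the SMILES: 16 C.
Implicit hydrogens by atom environment:
  9 × C (aromatic): 1 H each → 9
  3 × C: 2 H each → 6
  3 × C (aromatic): no H
  1 × C: 1 H
  Total hydrogens = 16.
Molecular formula: C16H16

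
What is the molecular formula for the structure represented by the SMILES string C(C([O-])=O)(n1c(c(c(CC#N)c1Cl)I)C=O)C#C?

Heavy atoms from the SMILES: 11 C, 1 Cl, 1 I, 2 N, 3 O.
Implicit hydrogens by atom environment:
  4 × C (aromatic): no H
  3 × C: 1 H each → 3
  3 × C: no H
  2 × O: no H
  1 × C: 2 H
  1 × Cl: no H
  1 × I: no H
  1 × N (aromatic): no H
  1 × N: no H
  1 × O (charge -1): no H
  Total hydrogens = 5.
Net charge -1.
Molecular formula: C11H5ClIN2O3-

C11H5ClIN2O3-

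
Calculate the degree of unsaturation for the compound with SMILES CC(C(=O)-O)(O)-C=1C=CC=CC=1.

5

Molecular formula from the SMILES: C9H10O3.
DoU = (2C + 2 + N − H − X)/2 = (2·9 + 2 + 0 − 10 − 0)/2 = 10/2 = 5.
(Structurally: 1 ring(s) + 4 π bond(s) = 5.)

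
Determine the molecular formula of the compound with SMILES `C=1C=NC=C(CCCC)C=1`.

C9H13N

Heavy atoms from the SMILES: 9 C, 1 N.
Implicit hydrogens by atom environment:
  4 × C (aromatic): 1 H each → 4
  3 × C: 2 H each → 6
  1 × C: 3 H
  1 × C (aromatic): no H
  1 × N (aromatic): no H
  Total hydrogens = 13.
Molecular formula: C9H13N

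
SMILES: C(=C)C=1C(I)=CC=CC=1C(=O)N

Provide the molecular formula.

Heavy atoms from the SMILES: 9 C, 1 I, 1 N, 1 O.
Implicit hydrogens by atom environment:
  3 × C (aromatic): 1 H each → 3
  3 × C (aromatic): no H
  1 × C: 2 H
  1 × C: 1 H
  1 × C: no H
  1 × I: no H
  1 × N: 2 H
  1 × O: no H
  Total hydrogens = 8.
Molecular formula: C9H8INO

C9H8INO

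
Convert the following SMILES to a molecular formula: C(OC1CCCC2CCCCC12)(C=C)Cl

C13H21ClO

Heavy atoms from the SMILES: 13 C, 1 Cl, 1 O.
Implicit hydrogens by atom environment:
  8 × C: 2 H each → 16
  5 × C: 1 H each → 5
  1 × Cl: no H
  1 × O: no H
  Total hydrogens = 21.
Molecular formula: C13H21ClO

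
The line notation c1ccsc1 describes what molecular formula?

Heavy atoms from the SMILES: 4 C, 1 S.
Implicit hydrogens by atom environment:
  4 × C (aromatic): 1 H each → 4
  1 × S (aromatic): no H
  Total hydrogens = 4.
Molecular formula: C4H4S

C4H4S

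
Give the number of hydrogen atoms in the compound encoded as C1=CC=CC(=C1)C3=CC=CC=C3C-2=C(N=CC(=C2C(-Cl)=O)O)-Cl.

11

Hydrogens are implicit in SMILES; fill each atom to its normal valence:
  10 × C (aromatic): 1 H each → 10
  7 × C (aromatic): no H
  2 × Cl: no H
  1 × C: no H
  1 × N (aromatic): no H
  1 × O: 1 H
  1 × O: no H
  Total hydrogens = 11.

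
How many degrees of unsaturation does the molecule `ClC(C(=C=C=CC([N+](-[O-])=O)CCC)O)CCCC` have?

4

Molecular formula from the SMILES: C13H20ClNO3.
DoU = (2C + 2 + N − H − X)/2 = (2·13 + 2 + 1 − 20 − 1)/2 = 8/2 = 4.
(Structurally: 0 ring(s) + 4 π bond(s) = 4.)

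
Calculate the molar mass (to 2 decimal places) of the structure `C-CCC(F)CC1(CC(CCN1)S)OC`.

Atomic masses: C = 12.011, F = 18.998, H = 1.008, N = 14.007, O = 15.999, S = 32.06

Molecular formula: C11H22FNOS.
M = 11×12.011 + 1×18.998 + 22×1.008 + 1×14.007 + 1×15.999 + 1×32.06 = 235.36 g/mol.

235.36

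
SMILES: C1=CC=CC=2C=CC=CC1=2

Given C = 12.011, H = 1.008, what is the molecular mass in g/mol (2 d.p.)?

Molecular formula: C10H8.
M = 10×12.011 + 8×1.008 = 128.17 g/mol.

128.17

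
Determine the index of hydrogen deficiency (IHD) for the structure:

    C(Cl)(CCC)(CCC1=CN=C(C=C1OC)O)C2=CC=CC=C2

Molecular formula from the SMILES: C18H22ClNO2.
DoU = (2C + 2 + N − H − X)/2 = (2·18 + 2 + 1 − 22 − 1)/2 = 16/2 = 8.
(Structurally: 2 ring(s) + 6 π bond(s) = 8.)

8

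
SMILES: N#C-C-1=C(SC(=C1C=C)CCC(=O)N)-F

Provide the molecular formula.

Heavy atoms from the SMILES: 10 C, 1 F, 2 N, 1 O, 1 S.
Implicit hydrogens by atom environment:
  4 × C (aromatic): no H
  3 × C: 2 H each → 6
  2 × C: no H
  1 × C: 1 H
  1 × F: no H
  1 × N: 2 H
  1 × N: no H
  1 × O: no H
  1 × S (aromatic): no H
  Total hydrogens = 9.
Molecular formula: C10H9FN2OS

C10H9FN2OS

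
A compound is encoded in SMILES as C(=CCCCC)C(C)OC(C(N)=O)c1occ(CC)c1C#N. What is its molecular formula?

C17H24N2O3

Heavy atoms from the SMILES: 17 C, 2 N, 3 O.
Implicit hydrogens by atom environment:
  4 × C: 2 H each → 8
  4 × C: 1 H each → 4
  3 × C: 3 H each → 9
  3 × C (aromatic): no H
  2 × C: no H
  2 × O: no H
  1 × C (aromatic): 1 H
  1 × N: 2 H
  1 × N: no H
  1 × O (aromatic): no H
  Total hydrogens = 24.
Molecular formula: C17H24N2O3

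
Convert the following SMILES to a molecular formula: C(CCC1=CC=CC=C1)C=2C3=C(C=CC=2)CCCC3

C19H22

Heavy atoms from the SMILES: 19 C.
Implicit hydrogens by atom environment:
  8 × C (aromatic): 1 H each → 8
  7 × C: 2 H each → 14
  4 × C (aromatic): no H
  Total hydrogens = 22.
Molecular formula: C19H22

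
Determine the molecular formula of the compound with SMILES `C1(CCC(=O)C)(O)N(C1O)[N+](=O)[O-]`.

Heavy atoms from the SMILES: 6 C, 2 N, 5 O.
Implicit hydrogens by atom environment:
  2 × C: 2 H each → 4
  2 × C: no H
  2 × O: 1 H each → 2
  2 × O: no H
  1 × C: 3 H
  1 × C: 1 H
  1 × N: no H
  1 × N (charge +1): no H
  1 × O (charge -1): no H
  Total hydrogens = 10.
Molecular formula: C6H10N2O5

C6H10N2O5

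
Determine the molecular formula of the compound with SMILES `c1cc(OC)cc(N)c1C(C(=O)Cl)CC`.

Heavy atoms from the SMILES: 11 C, 1 Cl, 1 N, 2 O.
Implicit hydrogens by atom environment:
  3 × C (aromatic): 1 H each → 3
  3 × C (aromatic): no H
  2 × C: 3 H each → 6
  2 × O: no H
  1 × C: 2 H
  1 × C: 1 H
  1 × C: no H
  1 × Cl: no H
  1 × N: 2 H
  Total hydrogens = 14.
Molecular formula: C11H14ClNO2

C11H14ClNO2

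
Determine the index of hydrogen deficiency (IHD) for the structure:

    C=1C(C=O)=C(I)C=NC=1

5

Molecular formula from the SMILES: C6H4INO.
DoU = (2C + 2 + N − H − X)/2 = (2·6 + 2 + 1 − 4 − 1)/2 = 10/2 = 5.
(Structurally: 1 ring(s) + 4 π bond(s) = 5.)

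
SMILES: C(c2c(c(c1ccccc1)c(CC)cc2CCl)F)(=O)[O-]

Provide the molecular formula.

Heavy atoms from the SMILES: 16 C, 1 Cl, 1 F, 2 O.
Implicit hydrogens by atom environment:
  6 × C (aromatic): 1 H each → 6
  6 × C (aromatic): no H
  2 × C: 2 H each → 4
  1 × C: 3 H
  1 × C: no H
  1 × Cl: no H
  1 × F: no H
  1 × O: no H
  1 × O (charge -1): no H
  Total hydrogens = 13.
Net charge -1.
Molecular formula: C16H13ClFO2-

C16H13ClFO2-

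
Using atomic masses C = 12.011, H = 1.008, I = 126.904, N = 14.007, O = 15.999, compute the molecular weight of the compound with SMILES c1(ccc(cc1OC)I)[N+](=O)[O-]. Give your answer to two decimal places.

279.03

Molecular formula: C7H6INO3.
M = 7×12.011 + 6×1.008 + 1×126.904 + 1×14.007 + 3×15.999 = 279.03 g/mol.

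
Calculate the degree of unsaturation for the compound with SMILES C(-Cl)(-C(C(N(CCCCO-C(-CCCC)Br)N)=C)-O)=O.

2

Molecular formula from the SMILES: C13H24BrClN2O3.
DoU = (2C + 2 + N − H − X)/2 = (2·13 + 2 + 2 − 24 − 2)/2 = 4/2 = 2.
(Structurally: 0 ring(s) + 2 π bond(s) = 2.)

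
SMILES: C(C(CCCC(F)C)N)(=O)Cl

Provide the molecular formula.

Heavy atoms from the SMILES: 7 C, 1 Cl, 1 F, 1 N, 1 O.
Implicit hydrogens by atom environment:
  3 × C: 2 H each → 6
  2 × C: 1 H each → 2
  1 × C: 3 H
  1 × C: no H
  1 × Cl: no H
  1 × F: no H
  1 × N: 2 H
  1 × O: no H
  Total hydrogens = 13.
Molecular formula: C7H13ClFNO

C7H13ClFNO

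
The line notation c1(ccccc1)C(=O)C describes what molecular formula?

C8H8O

Heavy atoms from the SMILES: 8 C, 1 O.
Implicit hydrogens by atom environment:
  5 × C (aromatic): 1 H each → 5
  1 × C: 3 H
  1 × C (aromatic): no H
  1 × C: no H
  1 × O: no H
  Total hydrogens = 8.
Molecular formula: C8H8O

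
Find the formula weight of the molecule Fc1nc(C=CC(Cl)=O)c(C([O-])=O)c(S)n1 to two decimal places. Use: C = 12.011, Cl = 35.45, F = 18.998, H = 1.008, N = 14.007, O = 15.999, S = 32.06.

261.63

Molecular formula: C8H3ClFN2O3S-.
M = 8×12.011 + 1×35.45 + 1×18.998 + 3×1.008 + 2×14.007 + 3×15.999 + 1×32.06 = 261.63 g/mol.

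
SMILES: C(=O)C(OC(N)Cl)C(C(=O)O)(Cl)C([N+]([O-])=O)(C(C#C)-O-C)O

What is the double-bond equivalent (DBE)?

Molecular formula from the SMILES: C10H12Cl2N2O8.
DoU = (2C + 2 + N − H − X)/2 = (2·10 + 2 + 2 − 12 − 2)/2 = 10/2 = 5.
(Structurally: 0 ring(s) + 5 π bond(s) = 5.)

5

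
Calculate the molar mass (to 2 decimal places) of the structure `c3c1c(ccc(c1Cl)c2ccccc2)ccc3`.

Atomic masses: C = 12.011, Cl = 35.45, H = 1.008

Molecular formula: C16H11Cl.
M = 16×12.011 + 1×35.45 + 11×1.008 = 238.71 g/mol.

238.71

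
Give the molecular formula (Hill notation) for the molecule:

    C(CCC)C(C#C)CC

Heavy atoms from the SMILES: 9 C.
Implicit hydrogens by atom environment:
  4 × C: 2 H each → 8
  2 × C: 3 H each → 6
  2 × C: 1 H each → 2
  1 × C: no H
  Total hydrogens = 16.
Molecular formula: C9H16

C9H16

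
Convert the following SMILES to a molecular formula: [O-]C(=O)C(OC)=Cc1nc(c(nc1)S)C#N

Heavy atoms from the SMILES: 9 C, 3 N, 3 O, 1 S.
Implicit hydrogens by atom environment:
  3 × C (aromatic): no H
  3 × C: no H
  2 × N (aromatic): no H
  2 × O: no H
  1 × C: 3 H
  1 × C (aromatic): 1 H
  1 × C: 1 H
  1 × N: no H
  1 × O (charge -1): no H
  1 × S: 1 H
  Total hydrogens = 6.
Net charge -1.
Molecular formula: C9H6N3O3S-

C9H6N3O3S-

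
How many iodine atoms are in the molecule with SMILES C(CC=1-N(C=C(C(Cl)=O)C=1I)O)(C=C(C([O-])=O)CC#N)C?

The symbol for iodine appears 1 time in the SMILES.

1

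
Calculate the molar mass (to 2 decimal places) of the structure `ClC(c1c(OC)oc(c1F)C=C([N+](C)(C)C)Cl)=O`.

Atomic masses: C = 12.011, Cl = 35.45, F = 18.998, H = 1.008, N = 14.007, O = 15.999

297.13

Molecular formula: C11H13Cl2FNO3+.
M = 11×12.011 + 2×35.45 + 1×18.998 + 13×1.008 + 1×14.007 + 3×15.999 = 297.13 g/mol.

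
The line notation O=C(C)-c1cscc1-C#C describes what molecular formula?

C8H6OS

Heavy atoms from the SMILES: 8 C, 1 O, 1 S.
Implicit hydrogens by atom environment:
  2 × C (aromatic): 1 H each → 2
  2 × C (aromatic): no H
  2 × C: no H
  1 × C: 3 H
  1 × C: 1 H
  1 × O: no H
  1 × S (aromatic): no H
  Total hydrogens = 6.
Molecular formula: C8H6OS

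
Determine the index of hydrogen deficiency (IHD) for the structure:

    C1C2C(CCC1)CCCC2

2

Molecular formula from the SMILES: C10H18.
DoU = (2C + 2 + N − H − X)/2 = (2·10 + 2 + 0 − 18 − 0)/2 = 4/2 = 2.
(Structurally: 2 ring(s) + 0 π bond(s) = 2.)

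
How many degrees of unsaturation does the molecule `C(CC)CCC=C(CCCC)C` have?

1

Molecular formula from the SMILES: C12H24.
DoU = (2C + 2 + N − H − X)/2 = (2·12 + 2 + 0 − 24 − 0)/2 = 2/2 = 1.
(Structurally: 0 ring(s) + 1 π bond(s) = 1.)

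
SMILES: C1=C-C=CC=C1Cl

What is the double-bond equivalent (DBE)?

Molecular formula from the SMILES: C6H5Cl.
DoU = (2C + 2 + N − H − X)/2 = (2·6 + 2 + 0 − 5 − 1)/2 = 8/2 = 4.
(Structurally: 1 ring(s) + 3 π bond(s) = 4.)

4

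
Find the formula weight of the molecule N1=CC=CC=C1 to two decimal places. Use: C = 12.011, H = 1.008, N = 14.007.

79.10

Molecular formula: C5H5N.
M = 5×12.011 + 5×1.008 + 1×14.007 = 79.10 g/mol.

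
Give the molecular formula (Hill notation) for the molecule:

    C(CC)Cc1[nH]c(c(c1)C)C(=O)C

Heavy atoms from the SMILES: 11 C, 1 N, 1 O.
Implicit hydrogens by atom environment:
  3 × C: 3 H each → 9
  3 × C: 2 H each → 6
  3 × C (aromatic): no H
  1 × C (aromatic): 1 H
  1 × C: no H
  1 × N (aromatic): 1 H
  1 × O: no H
  Total hydrogens = 17.
Molecular formula: C11H17NO

C11H17NO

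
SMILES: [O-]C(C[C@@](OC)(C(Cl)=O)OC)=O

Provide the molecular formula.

Heavy atoms from the SMILES: 6 C, 1 Cl, 5 O.
Implicit hydrogens by atom environment:
  4 × O: no H
  3 × C: no H
  2 × C: 3 H each → 6
  1 × C: 2 H
  1 × Cl: no H
  1 × O (charge -1): no H
  Total hydrogens = 8.
Net charge -1.
Molecular formula: C6H8ClO5-

C6H8ClO5-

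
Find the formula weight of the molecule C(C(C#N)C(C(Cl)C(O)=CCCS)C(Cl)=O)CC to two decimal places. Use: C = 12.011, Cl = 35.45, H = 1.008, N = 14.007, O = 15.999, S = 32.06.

Molecular formula: C12H17Cl2NO2S.
M = 12×12.011 + 2×35.45 + 17×1.008 + 1×14.007 + 2×15.999 + 1×32.06 = 310.23 g/mol.

310.23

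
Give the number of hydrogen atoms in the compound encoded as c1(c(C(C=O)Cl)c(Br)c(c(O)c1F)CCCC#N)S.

10

Hydrogens are implicit in SMILES; fill each atom to its normal valence:
  6 × C (aromatic): no H
  3 × C: 2 H each → 6
  2 × C: 1 H each → 2
  1 × Br: no H
  1 × C: no H
  1 × Cl: no H
  1 × F: no H
  1 × N: no H
  1 × O: 1 H
  1 × O: no H
  1 × S: 1 H
  Total hydrogens = 10.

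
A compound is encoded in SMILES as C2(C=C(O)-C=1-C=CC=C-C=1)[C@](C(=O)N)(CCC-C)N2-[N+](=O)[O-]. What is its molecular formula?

Heavy atoms from the SMILES: 15 C, 3 N, 4 O.
Implicit hydrogens by atom environment:
  5 × C (aromatic): 1 H each → 5
  3 × C: 2 H each → 6
  3 × C: no H
  2 × C: 1 H each → 2
  2 × O: no H
  1 × C: 3 H
  1 × C (aromatic): no H
  1 × N: 2 H
  1 × N: no H
  1 × N (charge +1): no H
  1 × O: 1 H
  1 × O (charge -1): no H
  Total hydrogens = 19.
Molecular formula: C15H19N3O4

C15H19N3O4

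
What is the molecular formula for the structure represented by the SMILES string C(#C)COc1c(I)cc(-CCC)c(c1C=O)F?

Heavy atoms from the SMILES: 13 C, 1 F, 1 I, 2 O.
Implicit hydrogens by atom environment:
  5 × C (aromatic): no H
  3 × C: 2 H each → 6
  2 × C: 1 H each → 2
  2 × O: no H
  1 × C: 3 H
  1 × C (aromatic): 1 H
  1 × C: no H
  1 × F: no H
  1 × I: no H
  Total hydrogens = 12.
Molecular formula: C13H12FIO2

C13H12FIO2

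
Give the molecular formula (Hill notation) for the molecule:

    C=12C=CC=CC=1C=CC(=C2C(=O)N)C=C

C13H11NO

Heavy atoms from the SMILES: 13 C, 1 N, 1 O.
Implicit hydrogens by atom environment:
  6 × C (aromatic): 1 H each → 6
  4 × C (aromatic): no H
  1 × C: 2 H
  1 × C: 1 H
  1 × C: no H
  1 × N: 2 H
  1 × O: no H
  Total hydrogens = 11.
Molecular formula: C13H11NO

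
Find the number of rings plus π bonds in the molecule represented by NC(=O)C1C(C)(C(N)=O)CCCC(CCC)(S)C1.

3

Molecular formula from the SMILES: C13H24N2O2S.
DoU = (2C + 2 + N − H − X)/2 = (2·13 + 2 + 2 − 24 − 0)/2 = 6/2 = 3.
(Structurally: 1 ring(s) + 2 π bond(s) = 3.)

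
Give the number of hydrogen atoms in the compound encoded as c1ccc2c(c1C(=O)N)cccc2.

Hydrogens are implicit in SMILES; fill each atom to its normal valence:
  7 × C (aromatic): 1 H each → 7
  3 × C (aromatic): no H
  1 × C: no H
  1 × N: 2 H
  1 × O: no H
  Total hydrogens = 9.

9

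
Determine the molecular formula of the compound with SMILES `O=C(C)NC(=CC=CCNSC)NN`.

C8H16N4OS

Heavy atoms from the SMILES: 8 C, 4 N, 1 O, 1 S.
Implicit hydrogens by atom environment:
  3 × C: 1 H each → 3
  3 × N: 1 H each → 3
  2 × C: 3 H each → 6
  2 × C: no H
  1 × C: 2 H
  1 × N: 2 H
  1 × O: no H
  1 × S: no H
  Total hydrogens = 16.
Molecular formula: C8H16N4OS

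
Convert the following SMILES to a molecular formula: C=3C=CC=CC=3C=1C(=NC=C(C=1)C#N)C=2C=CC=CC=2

Heavy atoms from the SMILES: 18 C, 2 N.
Implicit hydrogens by atom environment:
  12 × C (aromatic): 1 H each → 12
  5 × C (aromatic): no H
  1 × C: no H
  1 × N (aromatic): no H
  1 × N: no H
  Total hydrogens = 12.
Molecular formula: C18H12N2

C18H12N2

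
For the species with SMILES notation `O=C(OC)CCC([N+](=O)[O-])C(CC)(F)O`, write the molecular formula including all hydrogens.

Heavy atoms from the SMILES: 8 C, 1 F, 1 N, 5 O.
Implicit hydrogens by atom environment:
  3 × C: 2 H each → 6
  3 × O: no H
  2 × C: 3 H each → 6
  2 × C: no H
  1 × C: 1 H
  1 × F: no H
  1 × N (charge +1): no H
  1 × O: 1 H
  1 × O (charge -1): no H
  Total hydrogens = 14.
Molecular formula: C8H14FNO5

C8H14FNO5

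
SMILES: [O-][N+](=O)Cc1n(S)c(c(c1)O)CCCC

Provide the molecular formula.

Heavy atoms from the SMILES: 9 C, 2 N, 3 O, 1 S.
Implicit hydrogens by atom environment:
  4 × C: 2 H each → 8
  3 × C (aromatic): no H
  1 × C: 3 H
  1 × C (aromatic): 1 H
  1 × N (aromatic): no H
  1 × N (charge +1): no H
  1 × O: 1 H
  1 × O: no H
  1 × O (charge -1): no H
  1 × S: 1 H
  Total hydrogens = 14.
Molecular formula: C9H14N2O3S

C9H14N2O3S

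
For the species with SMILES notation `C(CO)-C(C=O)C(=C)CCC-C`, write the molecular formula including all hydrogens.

Heavy atoms from the SMILES: 10 C, 2 O.
Implicit hydrogens by atom environment:
  6 × C: 2 H each → 12
  2 × C: 1 H each → 2
  1 × C: 3 H
  1 × C: no H
  1 × O: 1 H
  1 × O: no H
  Total hydrogens = 18.
Molecular formula: C10H18O2

C10H18O2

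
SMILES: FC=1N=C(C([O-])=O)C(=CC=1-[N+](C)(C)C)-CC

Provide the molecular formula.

Heavy atoms from the SMILES: 11 C, 1 F, 2 N, 2 O.
Implicit hydrogens by atom environment:
  4 × C: 3 H each → 12
  4 × C (aromatic): no H
  1 × C: 2 H
  1 × C (aromatic): 1 H
  1 × C: no H
  1 × F: no H
  1 × N (aromatic): no H
  1 × N (charge +1): no H
  1 × O: no H
  1 × O (charge -1): no H
  Total hydrogens = 15.
Molecular formula: C11H15FN2O2

C11H15FN2O2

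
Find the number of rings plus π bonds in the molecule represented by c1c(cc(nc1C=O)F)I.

5

Molecular formula from the SMILES: C6H3FINO.
DoU = (2C + 2 + N − H − X)/2 = (2·6 + 2 + 1 − 3 − 2)/2 = 10/2 = 5.
(Structurally: 1 ring(s) + 4 π bond(s) = 5.)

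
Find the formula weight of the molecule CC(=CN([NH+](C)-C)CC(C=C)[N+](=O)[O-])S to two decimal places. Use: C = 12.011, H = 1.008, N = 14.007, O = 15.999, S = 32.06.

232.32

Molecular formula: C9H18N3O2S+.
M = 9×12.011 + 18×1.008 + 3×14.007 + 2×15.999 + 1×32.06 = 232.32 g/mol.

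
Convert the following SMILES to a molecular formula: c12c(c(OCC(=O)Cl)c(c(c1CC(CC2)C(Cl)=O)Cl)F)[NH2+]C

C14H14Cl3FNO3+

Heavy atoms from the SMILES: 14 C, 3 Cl, 1 F, 1 N, 3 O.
Implicit hydrogens by atom environment:
  6 × C (aromatic): no H
  4 × C: 2 H each → 8
  3 × Cl: no H
  3 × O: no H
  2 × C: no H
  1 × C: 3 H
  1 × C: 1 H
  1 × F: no H
  1 × N (charge +1): 2 H
  Total hydrogens = 14.
Net charge +1.
Molecular formula: C14H14Cl3FNO3+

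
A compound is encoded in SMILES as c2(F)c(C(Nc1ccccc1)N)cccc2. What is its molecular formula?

C13H13FN2

Heavy atoms from the SMILES: 13 C, 1 F, 2 N.
Implicit hydrogens by atom environment:
  9 × C (aromatic): 1 H each → 9
  3 × C (aromatic): no H
  1 × C: 1 H
  1 × F: no H
  1 × N: 2 H
  1 × N: 1 H
  Total hydrogens = 13.
Molecular formula: C13H13FN2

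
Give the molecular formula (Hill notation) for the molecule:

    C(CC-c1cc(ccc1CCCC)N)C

C14H23N

Heavy atoms from the SMILES: 14 C, 1 N.
Implicit hydrogens by atom environment:
  6 × C: 2 H each → 12
  3 × C (aromatic): 1 H each → 3
  3 × C (aromatic): no H
  2 × C: 3 H each → 6
  1 × N: 2 H
  Total hydrogens = 23.
Molecular formula: C14H23N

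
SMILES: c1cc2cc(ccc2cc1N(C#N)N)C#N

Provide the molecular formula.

Heavy atoms from the SMILES: 12 C, 4 N.
Implicit hydrogens by atom environment:
  6 × C (aromatic): 1 H each → 6
  4 × C (aromatic): no H
  3 × N: no H
  2 × C: no H
  1 × N: 2 H
  Total hydrogens = 8.
Molecular formula: C12H8N4

C12H8N4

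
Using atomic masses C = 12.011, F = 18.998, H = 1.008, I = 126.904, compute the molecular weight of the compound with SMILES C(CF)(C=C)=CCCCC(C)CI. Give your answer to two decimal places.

296.17

Molecular formula: C11H18FI.
M = 11×12.011 + 1×18.998 + 18×1.008 + 1×126.904 = 296.17 g/mol.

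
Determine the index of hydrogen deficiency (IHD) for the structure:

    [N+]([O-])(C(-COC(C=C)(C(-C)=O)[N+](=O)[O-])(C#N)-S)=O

Molecular formula from the SMILES: C8H9N3O6S.
DoU = (2C + 2 + N − H − X)/2 = (2·8 + 2 + 3 − 9 − 0)/2 = 12/2 = 6.
(Structurally: 0 ring(s) + 6 π bond(s) = 6.)

6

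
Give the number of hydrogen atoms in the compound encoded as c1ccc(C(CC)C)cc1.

14

Hydrogens are implicit in SMILES; fill each atom to its normal valence:
  5 × C (aromatic): 1 H each → 5
  2 × C: 3 H each → 6
  1 × C: 2 H
  1 × C: 1 H
  1 × C (aromatic): no H
  Total hydrogens = 14.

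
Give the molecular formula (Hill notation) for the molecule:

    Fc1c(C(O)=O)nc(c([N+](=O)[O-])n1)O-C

C6H4FN3O5

Heavy atoms from the SMILES: 6 C, 1 F, 3 N, 5 O.
Implicit hydrogens by atom environment:
  4 × C (aromatic): no H
  3 × O: no H
  2 × N (aromatic): no H
  1 × C: 3 H
  1 × C: no H
  1 × F: no H
  1 × N (charge +1): no H
  1 × O: 1 H
  1 × O (charge -1): no H
  Total hydrogens = 4.
Molecular formula: C6H4FN3O5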